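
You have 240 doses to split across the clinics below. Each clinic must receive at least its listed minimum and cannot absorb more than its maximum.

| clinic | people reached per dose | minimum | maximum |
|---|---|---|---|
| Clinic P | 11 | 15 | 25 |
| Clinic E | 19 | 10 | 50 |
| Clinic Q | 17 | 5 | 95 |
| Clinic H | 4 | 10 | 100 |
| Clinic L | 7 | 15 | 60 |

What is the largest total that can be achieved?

Meeting every minimum uses 15+10+5+10+15 = 55 doses, leaving 185.
Rank by people reached per dose: Clinic E 19 > Clinic Q 17 > Clinic P 11 > Clinic L 7 > Clinic H 4.
Give Clinic E 40 more to hit its cap of 50 ; 145 left.
Give Clinic Q 90 more to hit its cap of 95 ; 55 left.
Give Clinic P 10 more to hit its cap of 25 ; 45 left.
Clinic L: +45 to 60 (cap) ; 0 left.
Total = 11×25 + 19×50 + 17×95 + 4×10 + 7×60 = 3300.

3300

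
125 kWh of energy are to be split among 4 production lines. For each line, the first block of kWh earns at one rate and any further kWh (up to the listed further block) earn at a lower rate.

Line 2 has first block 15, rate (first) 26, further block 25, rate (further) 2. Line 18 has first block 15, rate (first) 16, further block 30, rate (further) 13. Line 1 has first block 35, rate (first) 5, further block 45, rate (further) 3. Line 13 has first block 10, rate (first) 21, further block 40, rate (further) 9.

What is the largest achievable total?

1665

Order all 8 blocks by rate: Line 2/first 26 > Line 13/first 21 > Line 18/first 16 > Line 18/second 13 > Line 13/second 9 > Line 1/first 5 > Line 1/second 3 > Line 2/second 2.
Line 2/first (26): +15 ; 110 left.
Fill Line 13 first block (10 at 21) ; 100 left.
Fill Line 18 first block (15 at 16) ; 85 left.
Line 18/second (13): +30 ; 55 left.
Fill Line 13 second block (40 at 9) ; 15 left.
Line 1 first at 5: only 15 left, fill 15.
Total = 26×15 + 21×10 + 16×15 + 13×30 + 9×40 + 5×15 = 1665.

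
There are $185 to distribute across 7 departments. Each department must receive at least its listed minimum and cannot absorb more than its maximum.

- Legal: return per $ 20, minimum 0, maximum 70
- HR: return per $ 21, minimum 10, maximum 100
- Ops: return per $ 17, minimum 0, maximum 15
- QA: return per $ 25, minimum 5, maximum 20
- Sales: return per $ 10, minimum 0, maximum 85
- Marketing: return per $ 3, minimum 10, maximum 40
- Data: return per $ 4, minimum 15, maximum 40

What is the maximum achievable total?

Meeting every minimum uses 0+10+0+5+0+10+15 = 40 $, leaving 145.
Rank by return per $: QA 25 > HR 21 > Legal 20 > Ops 17 > Sales 10 > Data 4 > Marketing 3.
QA takes 15 more to reach its cap of 20 ; 130 left.
HR: +90 to 100 (cap) ; 40 left.
Only 40 left; Legal takes them to reach 40.
Total = 20×40 + 21×100 + 25×20 + 3×10 + 4×15 = 3490.

3490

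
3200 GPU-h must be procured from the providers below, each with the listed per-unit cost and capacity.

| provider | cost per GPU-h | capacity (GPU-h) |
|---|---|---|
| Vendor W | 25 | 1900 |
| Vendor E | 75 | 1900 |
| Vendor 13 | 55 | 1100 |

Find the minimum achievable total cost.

Fill from the cheapest provider first.
Take 1900 from Vendor W at 25 → need 1300 more.
Vendor 13 at 55: take all 1100 GPU-h → 200 still needed.
Vendor E (75): take the remaining 200 → done.
Cost = 1900×25 + 1100×55 + 200×75 = 123000.

123000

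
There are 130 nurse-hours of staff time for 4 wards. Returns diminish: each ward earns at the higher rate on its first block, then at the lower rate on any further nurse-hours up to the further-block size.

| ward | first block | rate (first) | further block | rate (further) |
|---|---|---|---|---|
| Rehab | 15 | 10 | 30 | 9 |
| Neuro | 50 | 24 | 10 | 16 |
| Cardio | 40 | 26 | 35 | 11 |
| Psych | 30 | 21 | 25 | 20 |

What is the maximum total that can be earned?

Rank every tier by rate: Cardio/T1 26 > Neuro/T1 24 > Psych/T1 21 > Psych/T2 20 > Neuro/T2 16 > Cardio/T2 11 > Rehab/T1 10 > Rehab/T2 9.
Cardio/T1 (26): +40 → 90 left.
Neuro T1 at 24: fill all 50 → 40 left.
Psych/T1 (21): +30 → 10 left.
10 remain; put them into Psych T2 at 20.
Total = 26×40 + 24×50 + 21×30 + 20×10 = 3070.

3070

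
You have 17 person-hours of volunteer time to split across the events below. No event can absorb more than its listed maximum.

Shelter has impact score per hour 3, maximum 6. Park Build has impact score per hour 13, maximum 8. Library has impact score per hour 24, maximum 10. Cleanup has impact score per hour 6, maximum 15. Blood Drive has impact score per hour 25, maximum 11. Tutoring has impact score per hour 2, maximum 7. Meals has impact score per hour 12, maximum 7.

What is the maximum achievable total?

419

Rank by impact score per hour: Blood Drive 25 > Library 24 > Park Build 13 > Meals 12 > Cleanup 6 > Shelter 3 > Tutoring 2.
Blood Drive: +11 to 11 (cap) — 6 left.
Only 6 left; Library takes them to reach 6.
Total = 24×6 + 25×11 = 419.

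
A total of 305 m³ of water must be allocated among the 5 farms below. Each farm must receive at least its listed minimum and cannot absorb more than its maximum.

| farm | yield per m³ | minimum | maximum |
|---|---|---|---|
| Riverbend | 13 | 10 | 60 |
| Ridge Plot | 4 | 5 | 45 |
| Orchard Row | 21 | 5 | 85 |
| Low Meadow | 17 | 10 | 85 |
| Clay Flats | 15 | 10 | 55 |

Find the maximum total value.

Meeting every minimum uses 10+5+5+10+10 = 40 m³, leaving 265.
Order the farms by yield per m³: Orchard Row 21 > Low Meadow 17 > Clay Flats 15 > Riverbend 13 > Ridge Plot 4.
Give Orchard Row 80 more to hit its cap of 85 → 185 left.
Give Low Meadow 75 more to hit its cap of 85 → 110 left.
Clay Flats: +45 to 55 (cap) → 65 left.
Riverbend: +50 to 60 (cap) → 15 left.
Only 15 left; Ridge Plot takes them to reach 20.
Total = 13×60 + 4×20 + 21×85 + 17×85 + 15×55 = 4915.

4915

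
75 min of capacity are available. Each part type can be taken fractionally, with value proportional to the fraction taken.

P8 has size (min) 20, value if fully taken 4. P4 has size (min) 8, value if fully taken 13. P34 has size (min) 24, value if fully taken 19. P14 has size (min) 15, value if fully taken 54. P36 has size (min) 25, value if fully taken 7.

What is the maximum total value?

93.6

Best value per unit of size first: P14 54/15≈3.6, P4 13/8≈1.62, P34 19/24≈0.792, P36 7/25≈0.28, P8 4/20≈0.2.
P14: take in full, 15 min for value 54 ; 60 left.
Take all of P4 (8 min, value 13) ; 52 min left.
Take all of P34 (24 min, value 19) ; 28 min left.
P36: take in full, 25 min for value 7 ; 3 left.
Fill the last 3 min with part of P8: 3/20 of it earns 0.6.
Total value = 93.6.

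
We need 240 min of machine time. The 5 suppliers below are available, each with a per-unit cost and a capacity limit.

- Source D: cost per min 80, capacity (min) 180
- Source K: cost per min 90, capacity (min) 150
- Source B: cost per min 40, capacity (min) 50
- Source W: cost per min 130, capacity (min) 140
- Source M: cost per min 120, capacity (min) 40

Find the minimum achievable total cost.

17300

Cheapest first:
Take 50 from Source B at 40 ; need 190 more.
Source D (80): use full 180 ; 10 min to go.
Take 10 from Source K at 90 to finish.
Source M, Source W: unused.
Cost = 50×40 + 180×80 + 10×90 = 17300.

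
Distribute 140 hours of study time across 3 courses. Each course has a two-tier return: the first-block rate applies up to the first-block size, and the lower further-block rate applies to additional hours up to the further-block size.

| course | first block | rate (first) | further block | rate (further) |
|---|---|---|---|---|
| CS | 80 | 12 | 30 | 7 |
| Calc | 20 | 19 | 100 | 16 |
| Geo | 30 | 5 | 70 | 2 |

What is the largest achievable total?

Order all 6 blocks by rate: Calc/first 19 > Calc/second 16 > CS/first 12 > CS/second 7 > Geo/first 5 > Geo/second 2.
Calc/first (19): +20 ; 120 left.
Calc second at 16: fill all 100 ; 20 left.
CS first at 12: only 20 left, fill 20.
Total = 19×20 + 16×100 + 12×20 = 2220.

2220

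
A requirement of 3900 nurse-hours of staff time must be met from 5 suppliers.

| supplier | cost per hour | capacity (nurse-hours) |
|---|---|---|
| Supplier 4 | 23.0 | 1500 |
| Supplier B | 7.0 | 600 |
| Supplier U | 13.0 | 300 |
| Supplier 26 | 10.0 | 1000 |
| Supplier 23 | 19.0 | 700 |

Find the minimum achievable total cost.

Use suppliers in increasing cost order.
Supplier B at 7.0: take all 600 nurse-hours → 3300 still needed.
Supplier 26 at 10.0: take all 1000 nurse-hours → 2300 still needed.
Supplier U at 13.0: take all 300 nurse-hours → 2000 still needed.
Supplier 23 at 19.0: take all 700 nurse-hours → 1300 still needed.
Supplier 4 (23.0): take the remaining 1300 → done.
Cost = 600×7.0 + 1000×10.0 + 300×13.0 + 700×19.0 + 1300×23.0 = 61300.

61300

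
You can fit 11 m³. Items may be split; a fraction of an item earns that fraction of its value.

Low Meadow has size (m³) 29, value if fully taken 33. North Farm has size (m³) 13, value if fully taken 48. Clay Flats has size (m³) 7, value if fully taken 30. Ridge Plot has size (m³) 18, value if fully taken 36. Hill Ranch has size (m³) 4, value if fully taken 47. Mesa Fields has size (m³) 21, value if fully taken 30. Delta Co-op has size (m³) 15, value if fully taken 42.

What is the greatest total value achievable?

77

Sort by value density: Hill Ranch 47/4≈11.8, Clay Flats 30/7≈4.29, North Farm 48/13≈3.69, Delta Co-op 42/15≈2.8, Ridge Plot 36/18≈2, Mesa Fields 30/21≈1.43, Low Meadow 33/29≈1.14.
Hill Ranch: take in full, 4 m³ for value 47 ; 7 left.
Take all of Clay Flats (7 m³, value 30) ; 0 m³ left.
Total value = 77.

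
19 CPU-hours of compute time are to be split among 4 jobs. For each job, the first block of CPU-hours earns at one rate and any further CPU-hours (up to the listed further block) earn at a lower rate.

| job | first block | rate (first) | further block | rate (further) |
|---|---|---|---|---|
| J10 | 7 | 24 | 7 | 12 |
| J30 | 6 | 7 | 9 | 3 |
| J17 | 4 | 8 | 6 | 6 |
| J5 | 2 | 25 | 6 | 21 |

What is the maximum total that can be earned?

392

Rank every tier by rate: J5/first 25 > J10/first 24 > J5/second 21 > J10/second 12 > J17/first 8 > J30/first 7 > J17/second 6 > J30/second 3.
Fill J5 first block (2 at 25) — 17 left.
J10 first at 24: fill all 7 — 10 left.
J5 second at 21: fill all 6 — 4 left.
J10/second: +4 of 7 at 12; pool empty.
Total = 25×2 + 24×7 + 21×6 + 12×4 = 392.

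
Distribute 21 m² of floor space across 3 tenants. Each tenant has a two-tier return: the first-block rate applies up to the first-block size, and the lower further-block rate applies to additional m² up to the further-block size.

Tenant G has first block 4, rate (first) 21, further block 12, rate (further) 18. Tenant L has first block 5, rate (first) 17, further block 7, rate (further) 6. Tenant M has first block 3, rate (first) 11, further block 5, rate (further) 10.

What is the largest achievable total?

Order all 6 blocks by rate: Tenant G/first 21 > Tenant G/second 18 > Tenant L/first 17 > Tenant M/first 11 > Tenant M/second 10 > Tenant L/second 6.
Tenant G first at 21: fill all 4 ; 17 left.
Tenant G second at 18: fill all 12 ; 5 left.
Tenant L first at 17: fill all 5 ; 0 left.
Total = 21×4 + 18×12 + 17×5 = 385.

385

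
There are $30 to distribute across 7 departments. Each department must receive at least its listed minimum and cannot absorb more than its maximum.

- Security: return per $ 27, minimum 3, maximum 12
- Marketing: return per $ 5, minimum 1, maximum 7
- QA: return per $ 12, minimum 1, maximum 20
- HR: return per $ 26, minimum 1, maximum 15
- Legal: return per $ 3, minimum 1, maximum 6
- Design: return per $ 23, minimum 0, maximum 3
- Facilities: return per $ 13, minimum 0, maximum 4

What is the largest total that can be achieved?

734

Meeting every minimum uses 3+1+1+1+1+0+0 = 7 $, leaving 23.
Rank by return per $: Security 27 > HR 26 > Design 23 > Facilities 13 > QA 12 > Marketing 5 > Legal 3.
Security: +9 to 12 (cap) — 14 left.
HR takes 14 more to reach its cap of 15 — 0 left.
Total = 27×12 + 5×1 + 12×1 + 26×15 + 3×1 = 734.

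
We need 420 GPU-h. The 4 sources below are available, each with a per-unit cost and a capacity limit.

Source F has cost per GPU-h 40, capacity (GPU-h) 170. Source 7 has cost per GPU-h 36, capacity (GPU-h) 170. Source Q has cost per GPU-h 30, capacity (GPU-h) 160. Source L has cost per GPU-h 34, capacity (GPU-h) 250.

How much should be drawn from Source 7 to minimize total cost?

10

Fill from the cheapest source first.
Take 160 from Source Q at 30 ; need 260 more.
Source L at 34: take all 250 GPU-h ; 10 still needed.
Source 7 at 36: take 10 of its 170 ; requirement met.
Source F: unused.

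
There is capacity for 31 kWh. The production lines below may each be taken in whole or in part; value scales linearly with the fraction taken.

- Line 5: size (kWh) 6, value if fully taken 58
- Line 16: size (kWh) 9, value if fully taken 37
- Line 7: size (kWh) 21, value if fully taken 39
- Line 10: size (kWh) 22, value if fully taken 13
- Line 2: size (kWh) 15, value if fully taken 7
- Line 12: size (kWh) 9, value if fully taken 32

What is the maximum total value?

Best value per unit of size first: Line 5 58/6≈9.67, Line 16 37/9≈4.11, Line 12 32/9≈3.56, Line 7 39/21≈1.86, Line 10 13/22≈0.591, Line 2 7/15≈0.467.
Take all of Line 5 (6 kWh, value 58) — 25 kWh left.
Line 16: take in full, 9 kWh for value 37 — 16 left.
All 9 kWh of Line 12 fit (value 32) — 7 remain.
Fill the last 7 kWh with part of Line 7: 7/21 of it earns 13.
Total value = 140.

140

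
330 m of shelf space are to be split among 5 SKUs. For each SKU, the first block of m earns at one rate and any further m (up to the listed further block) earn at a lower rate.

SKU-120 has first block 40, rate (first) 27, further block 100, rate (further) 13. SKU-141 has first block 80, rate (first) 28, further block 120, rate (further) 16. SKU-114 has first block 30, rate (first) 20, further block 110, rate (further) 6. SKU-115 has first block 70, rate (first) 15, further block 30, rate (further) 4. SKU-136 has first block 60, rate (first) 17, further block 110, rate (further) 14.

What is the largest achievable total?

Order all 10 blocks by rate: SKU-141/first 28 > SKU-120/first 27 > SKU-114/first 20 > SKU-136/first 17 > SKU-141/second 16 > SKU-115/first 15 > SKU-136/second 14 > SKU-120/second 13 > SKU-114/second 6 > SKU-115/second 4.
SKU-141 first at 28: fill all 80 ; 250 left.
Fill SKU-120 first block (40 at 27) ; 210 left.
SKU-114/first (20): +30 ; 180 left.
SKU-136 first at 17: fill all 60 ; 120 left.
Fill SKU-141 second block (120 at 16) ; 0 left.
Total = 28×80 + 27×40 + 20×30 + 17×60 + 16×120 = 6860.

6860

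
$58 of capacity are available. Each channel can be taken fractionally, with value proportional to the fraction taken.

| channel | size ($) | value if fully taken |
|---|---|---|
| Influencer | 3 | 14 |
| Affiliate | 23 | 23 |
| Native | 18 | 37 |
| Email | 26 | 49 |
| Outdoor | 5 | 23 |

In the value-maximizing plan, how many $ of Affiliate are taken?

6

Best value per unit of size first: Influencer 14/3≈4.67, Outdoor 23/5≈4.6, Native 37/18≈2.06, Email 49/26≈1.88, Affiliate 23/23≈1.
Influencer: take in full, 3 $ for value 14 → 55 left.
Take all of Outdoor (5 $, value 23) → 50 $ left.
All 18 $ of Native fit (value 37) → 32 remain.
All 26 $ of Email fit (value 49) → 6 remain.
Fill the last 6 $ with part of Affiliate: 6/23 of it earns 6.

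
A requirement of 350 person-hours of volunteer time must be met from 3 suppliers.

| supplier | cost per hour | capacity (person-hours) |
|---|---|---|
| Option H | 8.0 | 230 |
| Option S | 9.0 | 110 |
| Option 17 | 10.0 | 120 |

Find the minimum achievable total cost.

Cheapest first:
Option H (8.0): use full 230 ; 120 person-hours to go.
Option S (9.0): use full 110 ; 10 person-hours to go.
Option 17 at 10.0: take 10 of its 120 ; requirement met.
Cost = 230×8.0 + 110×9.0 + 10×10.0 = 2930.

2930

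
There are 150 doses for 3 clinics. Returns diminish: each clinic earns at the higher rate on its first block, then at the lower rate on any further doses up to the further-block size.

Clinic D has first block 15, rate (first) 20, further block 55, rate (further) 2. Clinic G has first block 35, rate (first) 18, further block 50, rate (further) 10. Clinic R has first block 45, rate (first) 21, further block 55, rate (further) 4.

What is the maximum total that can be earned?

2395

Rank every tier by rate: Clinic R/T1 21 > Clinic D/T1 20 > Clinic G/T1 18 > Clinic G/T2 10 > Clinic R/T2 4 > Clinic D/T2 2.
Clinic R/T1 (21): +45 — 105 left.
Fill Clinic D T1 block (15 at 20) — 90 left.
Clinic G T1 at 18: fill all 35 — 55 left.
Clinic G/T2 (10): +50 — 5 left.
5 remain; put them into Clinic R T2 at 4.
Total = 21×45 + 20×15 + 18×35 + 10×50 + 4×5 = 2395.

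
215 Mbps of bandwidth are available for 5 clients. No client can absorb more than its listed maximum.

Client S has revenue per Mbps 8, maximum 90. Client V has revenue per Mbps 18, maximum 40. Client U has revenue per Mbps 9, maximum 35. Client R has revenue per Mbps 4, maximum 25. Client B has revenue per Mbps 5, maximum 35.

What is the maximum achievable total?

1990

Highest revenue per Mbps first: Client V 18 > Client U 9 > Client S 8 > Client B 5 > Client R 4.
Client V takes 40 to reach its cap of 40 → 175 left.
Give Client U 35 to hit its cap of 35 → 140 left.
Client S takes 90 to reach its cap of 90 → 50 left.
Client B takes 35 to reach its cap of 35 → 15 left.
Client R has room for 25 but only 15 remain, so it gets 15.
Total = 8×90 + 18×40 + 9×35 + 4×15 + 5×35 = 1990.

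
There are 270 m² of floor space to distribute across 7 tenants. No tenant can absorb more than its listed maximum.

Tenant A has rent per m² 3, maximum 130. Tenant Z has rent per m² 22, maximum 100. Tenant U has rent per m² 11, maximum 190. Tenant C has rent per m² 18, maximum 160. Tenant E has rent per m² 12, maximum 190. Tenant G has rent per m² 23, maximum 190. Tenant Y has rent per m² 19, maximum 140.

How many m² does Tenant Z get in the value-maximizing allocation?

80

Rank by rent per m²: Tenant G 23 > Tenant Z 22 > Tenant Y 19 > Tenant C 18 > Tenant E 12 > Tenant U 11 > Tenant A 3.
Tenant G: +190 to 190 (cap) — 80 left.
Tenant Z: +80 (room for 100) → 80. Pool exhausted.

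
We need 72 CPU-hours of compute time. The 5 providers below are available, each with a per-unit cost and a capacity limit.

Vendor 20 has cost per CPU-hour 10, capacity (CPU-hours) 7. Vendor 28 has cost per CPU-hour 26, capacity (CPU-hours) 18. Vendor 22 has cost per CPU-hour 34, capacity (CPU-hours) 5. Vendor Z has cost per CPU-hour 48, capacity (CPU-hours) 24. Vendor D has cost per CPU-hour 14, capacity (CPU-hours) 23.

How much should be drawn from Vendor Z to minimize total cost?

19

Cheapest first:
Take 7 from Vendor 20 at 10 → need 65 more.
Vendor D (14): use full 23 → 42 CPU-hours to go.
Vendor 28 at 26: take all 18 CPU-hours → 24 still needed.
Take 5 from Vendor 22 at 34 → need 19 more.
Vendor Z at 48: take 19 of its 24 → requirement met.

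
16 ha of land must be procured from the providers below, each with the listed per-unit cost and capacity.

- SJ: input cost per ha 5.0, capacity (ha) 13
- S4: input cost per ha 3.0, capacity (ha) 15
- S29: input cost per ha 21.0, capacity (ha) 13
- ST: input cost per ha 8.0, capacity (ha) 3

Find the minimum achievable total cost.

Fill from the cheapest provider first.
S4 (3.0): use full 15 ; 1 ha to go.
SJ (5.0): take the remaining 1 ; done.
ST, S29: unused.
Cost = 15×3.0 + 1×5.0 = 50.

50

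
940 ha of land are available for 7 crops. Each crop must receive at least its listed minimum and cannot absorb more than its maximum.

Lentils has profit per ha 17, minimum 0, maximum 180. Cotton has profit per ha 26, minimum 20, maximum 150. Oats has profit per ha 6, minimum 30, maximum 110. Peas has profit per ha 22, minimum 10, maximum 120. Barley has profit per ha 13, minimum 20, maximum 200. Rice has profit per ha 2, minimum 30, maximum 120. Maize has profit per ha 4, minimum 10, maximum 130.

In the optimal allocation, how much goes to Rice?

50

Meeting every minimum uses 0+20+30+10+20+30+10 = 120 ha, leaving 820.
Highest profit per ha first: Cotton 26 > Peas 22 > Lentils 17 > Barley 13 > Oats 6 > Maize 4 > Rice 2.
Cotton: +130 to 150 (cap) ; 690 left.
Give Peas 110 more to hit its cap of 120 ; 580 left.
Give Lentils 180 more to hit its cap of 180 ; 400 left.
Give Barley 180 more to hit its cap of 200 ; 220 left.
Oats: +80 to 110 (cap) ; 140 left.
Maize: +120 to 130 (cap) ; 20 left.
Only 20 left; Rice takes them to reach 50.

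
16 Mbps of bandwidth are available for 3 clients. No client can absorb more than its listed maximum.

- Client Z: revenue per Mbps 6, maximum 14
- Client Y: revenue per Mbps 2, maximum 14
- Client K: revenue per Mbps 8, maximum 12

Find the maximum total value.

120

Highest revenue per Mbps first: Client K 8 > Client Z 6 > Client Y 2.
Give Client K 12 to hit its cap of 12 ; 4 left.
Client Z: +4 (room for 14) → 4. Pool exhausted.
Total = 6×4 + 8×12 = 120.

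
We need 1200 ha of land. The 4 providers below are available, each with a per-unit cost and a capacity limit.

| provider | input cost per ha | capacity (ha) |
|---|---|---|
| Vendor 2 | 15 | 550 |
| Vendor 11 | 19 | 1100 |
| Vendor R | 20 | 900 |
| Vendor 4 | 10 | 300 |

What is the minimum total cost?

Fill from the cheapest provider first.
Vendor 4 (10): use full 300 ; 900 ha to go.
Take 550 from Vendor 2 at 15 ; need 350 more.
Vendor 11 (19): take the remaining 350 ; done.
Vendor R: unused.
Cost = 300×10 + 550×15 + 350×19 = 17900.

17900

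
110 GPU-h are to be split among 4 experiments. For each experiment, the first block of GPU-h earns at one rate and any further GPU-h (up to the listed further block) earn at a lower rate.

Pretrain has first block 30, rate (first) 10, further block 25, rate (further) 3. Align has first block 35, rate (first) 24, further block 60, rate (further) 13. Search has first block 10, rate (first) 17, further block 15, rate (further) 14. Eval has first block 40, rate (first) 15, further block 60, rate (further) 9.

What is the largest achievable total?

1950

Treat each block as its own option and order by rate: Align/first 24 > Search/first 17 > Eval/first 15 > Search/second 14 > Align/second 13 > Pretrain/first 10 > Eval/second 9 > Pretrain/second 3.
Fill Align first block (35 at 24) — 75 left.
Search first at 17: fill all 10 — 65 left.
Fill Eval first block (40 at 15) — 25 left.
Search second at 14: fill all 15 — 10 left.
Align second at 13: only 10 left, fill 10.
Total = 24×35 + 17×10 + 15×40 + 14×15 + 13×10 = 1950.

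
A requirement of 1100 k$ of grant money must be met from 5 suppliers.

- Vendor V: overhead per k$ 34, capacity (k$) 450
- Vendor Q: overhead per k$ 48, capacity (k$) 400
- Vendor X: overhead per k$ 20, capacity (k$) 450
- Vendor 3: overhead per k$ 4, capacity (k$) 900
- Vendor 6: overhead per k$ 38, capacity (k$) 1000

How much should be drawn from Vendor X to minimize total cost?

Cheapest first:
Vendor 3 at 4: take all 900 k$ → 200 still needed.
Take 200 from Vendor X at 20 to finish.
Vendor V, Vendor 6, Vendor Q: unused.

200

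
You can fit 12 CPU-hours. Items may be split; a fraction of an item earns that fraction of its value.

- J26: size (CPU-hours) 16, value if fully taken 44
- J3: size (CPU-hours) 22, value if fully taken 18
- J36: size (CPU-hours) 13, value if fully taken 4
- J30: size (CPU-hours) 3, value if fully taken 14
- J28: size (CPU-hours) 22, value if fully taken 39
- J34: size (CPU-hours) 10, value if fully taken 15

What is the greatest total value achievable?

38.75

Sort by value density: J30 14/3≈4.67, J26 44/16≈2.75, J28 39/22≈1.77, J34 15/10≈1.5, J3 18/22≈0.818, J36 4/13≈0.308.
All 3 CPU-hours of J30 fit (value 14) — 9 remain.
Fill the last 9 CPU-hours with part of J26: 9/16 of it earns 24.75.
Total value = 38.75.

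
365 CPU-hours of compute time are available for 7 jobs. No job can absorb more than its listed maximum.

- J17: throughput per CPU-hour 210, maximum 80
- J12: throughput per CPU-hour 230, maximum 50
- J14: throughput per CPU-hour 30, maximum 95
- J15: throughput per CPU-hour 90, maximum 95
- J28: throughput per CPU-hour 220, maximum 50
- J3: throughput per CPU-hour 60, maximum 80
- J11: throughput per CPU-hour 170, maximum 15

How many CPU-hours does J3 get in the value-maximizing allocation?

Order the jobs by throughput per CPU-hour: J12 230 > J28 220 > J17 210 > J11 170 > J15 90 > J3 60 > J14 30.
Give J12 50 to hit its cap of 50 — 315 left.
J28: +50 to 50 (cap) — 265 left.
Give J17 80 to hit its cap of 80 — 185 left.
Give J11 15 to hit its cap of 15 — 170 left.
J15 takes 95 to reach its cap of 95 — 75 left.
J3 has room for 80 but only 75 remain, so it gets 75.

75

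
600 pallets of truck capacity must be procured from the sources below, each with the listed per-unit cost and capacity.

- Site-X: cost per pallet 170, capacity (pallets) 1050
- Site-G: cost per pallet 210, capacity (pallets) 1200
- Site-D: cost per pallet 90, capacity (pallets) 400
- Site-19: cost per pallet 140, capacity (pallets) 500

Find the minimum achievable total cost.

Use sources in increasing cost order.
Site-D (90): use full 400 — 200 pallets to go.
Site-19 at 140: take 200 of its 500 — requirement met.
Site-X, Site-G: unused.
Cost = 400×90 + 200×140 = 64000.

64000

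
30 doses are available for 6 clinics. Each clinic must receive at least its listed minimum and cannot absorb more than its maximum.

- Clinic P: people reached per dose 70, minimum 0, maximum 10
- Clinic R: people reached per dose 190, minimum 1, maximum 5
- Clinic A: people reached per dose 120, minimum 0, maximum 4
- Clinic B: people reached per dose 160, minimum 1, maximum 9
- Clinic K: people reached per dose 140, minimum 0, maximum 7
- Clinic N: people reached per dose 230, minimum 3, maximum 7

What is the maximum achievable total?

5220

Meeting every minimum uses 0+1+0+1+0+3 = 5 doses, leaving 25.
Rank by people reached per dose: Clinic N 230 > Clinic R 190 > Clinic B 160 > Clinic K 140 > Clinic A 120 > Clinic P 70.
Clinic N takes 4 more to reach its cap of 7 ; 21 left.
Clinic R takes 4 more to reach its cap of 5 ; 17 left.
Give Clinic B 8 more to hit its cap of 9 ; 9 left.
Give Clinic K 7 more to hit its cap of 7 ; 2 left.
Clinic A has room for 4 more but only 2 remain, so it gets 2.
Total = 190×5 + 120×2 + 160×9 + 140×7 + 230×7 = 5220.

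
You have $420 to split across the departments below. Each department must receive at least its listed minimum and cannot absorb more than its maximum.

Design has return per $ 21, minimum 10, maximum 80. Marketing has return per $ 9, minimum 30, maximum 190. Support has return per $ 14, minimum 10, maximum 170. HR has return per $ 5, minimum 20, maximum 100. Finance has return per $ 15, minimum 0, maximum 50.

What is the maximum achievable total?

5810

Meeting every minimum uses 10+30+10+20+0 = 70 $, leaving 350.
Rank by return per $: Design 21 > Finance 15 > Support 14 > Marketing 9 > HR 5.
Give Design 70 more to hit its cap of 80 → 280 left.
Finance takes 50 more to reach its cap of 50 → 230 left.
Support takes 160 more to reach its cap of 170 → 70 left.
Only 70 left; Marketing takes them to reach 100.
Total = 21×80 + 9×100 + 14×170 + 5×20 + 15×50 = 5810.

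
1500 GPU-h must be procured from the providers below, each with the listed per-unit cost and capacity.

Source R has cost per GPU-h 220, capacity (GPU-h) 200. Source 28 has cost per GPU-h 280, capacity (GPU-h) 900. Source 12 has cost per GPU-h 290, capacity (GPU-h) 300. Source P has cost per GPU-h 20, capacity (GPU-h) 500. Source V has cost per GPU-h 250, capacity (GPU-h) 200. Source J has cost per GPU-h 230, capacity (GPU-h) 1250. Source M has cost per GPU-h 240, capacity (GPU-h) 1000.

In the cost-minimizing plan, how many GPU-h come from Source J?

800

Use providers in increasing cost order.
Take 500 from Source P at 20 ; need 1000 more.
Source R at 220: take all 200 GPU-h ; 800 still needed.
Source J (230): take the remaining 800 ; done.
Source M, Source V, Source 28, Source 12: unused.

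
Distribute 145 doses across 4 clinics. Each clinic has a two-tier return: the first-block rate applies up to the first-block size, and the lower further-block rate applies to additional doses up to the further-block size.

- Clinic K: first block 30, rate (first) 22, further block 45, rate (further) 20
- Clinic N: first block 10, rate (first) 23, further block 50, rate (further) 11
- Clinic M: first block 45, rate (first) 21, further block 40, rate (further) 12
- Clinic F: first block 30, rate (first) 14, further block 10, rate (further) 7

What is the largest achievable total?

2945

Rank every tier by rate: Clinic N/first 23 > Clinic K/first 22 > Clinic M/first 21 > Clinic K/second 20 > Clinic F/first 14 > Clinic M/second 12 > Clinic N/second 11 > Clinic F/second 7.
Clinic N/first (23): +10 ; 135 left.
Clinic K first at 22: fill all 30 ; 105 left.
Clinic M first at 21: fill all 45 ; 60 left.
Fill Clinic K second block (45 at 20) ; 15 left.
Clinic F/first: +15 of 30 at 14; pool empty.
Total = 23×10 + 22×30 + 21×45 + 20×45 + 14×15 = 2945.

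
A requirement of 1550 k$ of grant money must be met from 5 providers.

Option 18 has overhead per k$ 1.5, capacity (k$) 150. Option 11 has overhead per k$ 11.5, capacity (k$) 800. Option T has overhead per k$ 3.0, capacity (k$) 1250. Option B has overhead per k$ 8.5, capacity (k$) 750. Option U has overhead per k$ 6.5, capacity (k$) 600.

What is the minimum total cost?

Cheapest first:
Option 18 (1.5): use full 150 — 1400 k$ to go.
Option T at 3.0: take all 1250 k$ — 150 still needed.
Option U at 6.5: take 150 of its 600 — requirement met.
Option B, Option 11: unused.
Cost = 150×1.5 + 1250×3.0 + 150×6.5 = 4950.

4950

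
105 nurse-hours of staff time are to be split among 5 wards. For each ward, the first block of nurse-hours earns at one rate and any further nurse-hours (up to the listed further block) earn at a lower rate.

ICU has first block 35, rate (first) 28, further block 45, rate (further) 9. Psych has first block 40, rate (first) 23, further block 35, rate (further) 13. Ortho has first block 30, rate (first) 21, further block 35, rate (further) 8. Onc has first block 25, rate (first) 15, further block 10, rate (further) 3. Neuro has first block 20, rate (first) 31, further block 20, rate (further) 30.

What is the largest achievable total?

Rank every tier by rate: Neuro/T1 31 > Neuro/T2 30 > ICU/T1 28 > Psych/T1 23 > Ortho/T1 21 > Onc/T1 15 > Psych/T2 13 > ICU/T2 9 > Ortho/T2 8 > Onc/T2 3.
Neuro/T1 (31): +20 ; 85 left.
Neuro/T2 (30): +20 ; 65 left.
Fill ICU T1 block (35 at 28) ; 30 left.
30 remain; put them into Psych T1 at 23.
Total = 31×20 + 30×20 + 28×35 + 23×30 = 2890.

2890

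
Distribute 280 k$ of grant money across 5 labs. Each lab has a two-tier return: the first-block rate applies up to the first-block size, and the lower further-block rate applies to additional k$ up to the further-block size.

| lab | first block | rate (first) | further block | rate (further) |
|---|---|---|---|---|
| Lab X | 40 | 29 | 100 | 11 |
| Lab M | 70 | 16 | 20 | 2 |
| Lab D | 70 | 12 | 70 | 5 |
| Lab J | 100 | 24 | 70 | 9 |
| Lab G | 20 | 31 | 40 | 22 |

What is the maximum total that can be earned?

6300

Rank every tier by rate: Lab G/tier1 31 > Lab X/tier1 29 > Lab J/tier1 24 > Lab G/tier2 22 > Lab M/tier1 16 > Lab D/tier1 12 > Lab X/tier2 11 > Lab J/tier2 9 > Lab D/tier2 5 > Lab M/tier2 2.
Lab G tier1 at 31: fill all 20 ; 260 left.
Fill Lab X tier1 block (40 at 29) ; 220 left.
Lab J tier1 at 24: fill all 100 ; 120 left.
Lab G/tier2 (22): +40 ; 80 left.
Lab M tier1 at 16: fill all 70 ; 10 left.
10 remain; put them into Lab D tier1 at 12.
Total = 31×20 + 29×40 + 24×100 + 22×40 + 16×70 + 12×10 = 6300.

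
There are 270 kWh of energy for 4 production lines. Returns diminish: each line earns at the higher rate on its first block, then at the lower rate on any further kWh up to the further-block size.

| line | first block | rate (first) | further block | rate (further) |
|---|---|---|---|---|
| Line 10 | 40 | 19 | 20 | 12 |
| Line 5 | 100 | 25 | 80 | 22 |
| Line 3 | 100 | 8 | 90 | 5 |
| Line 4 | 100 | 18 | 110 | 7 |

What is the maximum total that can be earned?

5920

Treat each block as its own option and order by rate: Line 5/tier1 25 > Line 5/tier2 22 > Line 10/tier1 19 > Line 4/tier1 18 > Line 10/tier2 12 > Line 3/tier1 8 > Line 4/tier2 7 > Line 3/tier2 5.
Line 5 tier1 at 25: fill all 100 — 170 left.
Line 5 tier2 at 22: fill all 80 — 90 left.
Fill Line 10 tier1 block (40 at 19) — 50 left.
Line 4 tier1 at 18: only 50 left, fill 50.
Total = 25×100 + 22×80 + 19×40 + 18×50 = 5920.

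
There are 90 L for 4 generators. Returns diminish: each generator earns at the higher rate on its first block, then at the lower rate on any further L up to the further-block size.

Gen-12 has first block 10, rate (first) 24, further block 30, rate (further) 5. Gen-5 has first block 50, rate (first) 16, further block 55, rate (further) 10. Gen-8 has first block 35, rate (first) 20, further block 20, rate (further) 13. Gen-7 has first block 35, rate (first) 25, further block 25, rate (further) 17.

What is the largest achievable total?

Treat each block as its own option and order by rate: Gen-7/T1 25 > Gen-12/T1 24 > Gen-8/T1 20 > Gen-7/T2 17 > Gen-5/T1 16 > Gen-8/T2 13 > Gen-5/T2 10 > Gen-12/T2 5.
Gen-7/T1 (25): +35 — 55 left.
Gen-12/T1 (24): +10 — 45 left.
Gen-8 T1 at 20: fill all 35 — 10 left.
Gen-7 T2 at 17: only 10 left, fill 10.
Total = 25×35 + 24×10 + 20×35 + 17×10 = 1985.

1985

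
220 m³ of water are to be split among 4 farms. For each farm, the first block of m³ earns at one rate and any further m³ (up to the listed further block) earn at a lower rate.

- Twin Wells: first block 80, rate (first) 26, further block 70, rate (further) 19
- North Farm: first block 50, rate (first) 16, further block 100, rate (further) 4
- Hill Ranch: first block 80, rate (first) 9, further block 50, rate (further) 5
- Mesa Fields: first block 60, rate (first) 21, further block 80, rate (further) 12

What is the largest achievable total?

Rank every tier by rate: Twin Wells/T1 26 > Mesa Fields/T1 21 > Twin Wells/T2 19 > North Farm/T1 16 > Mesa Fields/T2 12 > Hill Ranch/T1 9 > Hill Ranch/T2 5 > North Farm/T2 4.
Twin Wells T1 at 26: fill all 80 — 140 left.
Mesa Fields/T1 (21): +60 — 80 left.
Fill Twin Wells T2 block (70 at 19) — 10 left.
North Farm/T1: +10 of 50 at 16; pool empty.
Total = 26×80 + 21×60 + 19×70 + 16×10 = 4830.

4830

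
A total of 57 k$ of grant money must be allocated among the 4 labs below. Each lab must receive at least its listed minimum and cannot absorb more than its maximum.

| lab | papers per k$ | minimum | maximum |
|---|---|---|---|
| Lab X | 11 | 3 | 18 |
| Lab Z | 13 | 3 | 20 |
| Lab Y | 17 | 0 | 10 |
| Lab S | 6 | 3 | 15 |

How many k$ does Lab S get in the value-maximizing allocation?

9

Meeting every minimum uses 3+3+0+3 = 9 k$, leaving 48.
Highest papers per k$ first: Lab Y 17 > Lab Z 13 > Lab X 11 > Lab S 6.
Give Lab Y 10 more to hit its cap of 10 → 38 left.
Give Lab Z 17 more to hit its cap of 20 → 21 left.
Lab X takes 15 more to reach its cap of 18 → 6 left.
Lab S: +6 (room for 12) → 9. Pool exhausted.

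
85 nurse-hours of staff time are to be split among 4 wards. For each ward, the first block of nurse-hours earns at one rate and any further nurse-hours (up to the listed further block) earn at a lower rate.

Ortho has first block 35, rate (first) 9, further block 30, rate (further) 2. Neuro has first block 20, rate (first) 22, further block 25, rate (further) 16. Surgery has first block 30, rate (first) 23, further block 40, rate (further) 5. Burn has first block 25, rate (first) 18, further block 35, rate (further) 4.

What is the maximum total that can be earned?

1740

Order all 8 blocks by rate: Surgery/tier1 23 > Neuro/tier1 22 > Burn/tier1 18 > Neuro/tier2 16 > Ortho/tier1 9 > Surgery/tier2 5 > Burn/tier2 4 > Ortho/tier2 2.
Surgery/tier1 (23): +30 — 55 left.
Fill Neuro tier1 block (20 at 22) — 35 left.
Fill Burn tier1 block (25 at 18) — 10 left.
10 remain; put them into Neuro tier2 at 16.
Total = 23×30 + 22×20 + 18×25 + 16×10 = 1740.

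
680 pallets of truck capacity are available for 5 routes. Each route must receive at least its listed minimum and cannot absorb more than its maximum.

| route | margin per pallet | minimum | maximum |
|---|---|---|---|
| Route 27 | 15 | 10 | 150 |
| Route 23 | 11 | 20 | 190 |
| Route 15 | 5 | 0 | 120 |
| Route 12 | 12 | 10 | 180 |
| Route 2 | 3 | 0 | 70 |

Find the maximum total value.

Meeting every minimum uses 10+20+0+10+0 = 40 pallets, leaving 640.
Order the routes by margin per pallet: Route 27 15 > Route 12 12 > Route 23 11 > Route 15 5 > Route 2 3.
Give Route 27 140 more to hit its cap of 150 ; 500 left.
Route 12 takes 170 more to reach its cap of 180 ; 330 left.
Route 23: +170 to 190 (cap) ; 160 left.
Give Route 15 120 more to hit its cap of 120 ; 40 left.
Route 2 has room for 70 more but only 40 remain, so it gets 40.
Total = 15×150 + 11×190 + 5×120 + 12×180 + 3×40 = 7220.

7220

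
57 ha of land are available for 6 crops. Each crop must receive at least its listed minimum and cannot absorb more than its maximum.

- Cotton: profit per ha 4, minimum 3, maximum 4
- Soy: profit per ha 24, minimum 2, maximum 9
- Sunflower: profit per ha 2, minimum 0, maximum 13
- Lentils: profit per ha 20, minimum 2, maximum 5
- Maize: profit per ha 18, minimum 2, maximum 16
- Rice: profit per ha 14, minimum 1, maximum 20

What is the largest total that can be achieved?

Meeting every minimum uses 3+2+0+2+2+1 = 10 ha, leaving 47.
Rank by profit per ha: Soy 24 > Lentils 20 > Maize 18 > Rice 14 > Cotton 4 > Sunflower 2.
Soy takes 7 more to reach its cap of 9 — 40 left.
Lentils takes 3 more to reach its cap of 5 — 37 left.
Maize takes 14 more to reach its cap of 16 — 23 left.
Rice: +19 to 20 (cap) — 4 left.
Cotton: +1 to 4 (cap) — 3 left.
Sunflower has room for 13 more but only 3 remain, so it gets 3.
Total = 4×4 + 24×9 + 2×3 + 20×5 + 18×16 + 14×20 = 906.

906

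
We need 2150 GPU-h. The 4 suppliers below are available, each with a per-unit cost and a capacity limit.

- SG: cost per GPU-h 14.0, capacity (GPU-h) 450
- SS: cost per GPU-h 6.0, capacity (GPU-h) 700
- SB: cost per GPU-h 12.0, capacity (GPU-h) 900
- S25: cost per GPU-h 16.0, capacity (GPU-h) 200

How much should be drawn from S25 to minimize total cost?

100

Fill from the cheapest supplier first.
Take 700 from SS at 6.0 — need 1450 more.
SB at 12.0: take all 900 GPU-h — 550 still needed.
SG (14.0): use full 450 — 100 GPU-h to go.
S25 at 16.0: take 100 of its 200 — requirement met.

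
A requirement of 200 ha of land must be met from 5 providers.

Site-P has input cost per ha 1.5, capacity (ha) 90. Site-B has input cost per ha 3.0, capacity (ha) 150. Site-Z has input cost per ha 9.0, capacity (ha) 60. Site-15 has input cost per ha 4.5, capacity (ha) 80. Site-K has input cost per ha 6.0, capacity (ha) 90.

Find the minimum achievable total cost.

465

Fill from the cheapest provider first.
Site-P (1.5): use full 90 — 110 ha to go.
Take 110 from Site-B at 3.0 to finish.
Site-15, Site-K, Site-Z: unused.
Cost = 90×1.5 + 110×3.0 = 465.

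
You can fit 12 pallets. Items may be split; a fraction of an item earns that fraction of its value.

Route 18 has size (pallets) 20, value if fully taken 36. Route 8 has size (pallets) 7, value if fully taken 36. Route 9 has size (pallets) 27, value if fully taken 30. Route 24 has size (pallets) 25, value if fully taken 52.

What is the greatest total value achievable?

46.4

Rank by value-to-size ratio: Route 8 36/7≈5.14, Route 24 52/25≈2.08, Route 18 36/20≈1.8, Route 9 30/27≈1.11.
Take all of Route 8 (7 pallets, value 36) ; 5 pallets left.
Fill the last 5 pallets with part of Route 24: 5/25 of it earns 10.4.
Total value = 46.4.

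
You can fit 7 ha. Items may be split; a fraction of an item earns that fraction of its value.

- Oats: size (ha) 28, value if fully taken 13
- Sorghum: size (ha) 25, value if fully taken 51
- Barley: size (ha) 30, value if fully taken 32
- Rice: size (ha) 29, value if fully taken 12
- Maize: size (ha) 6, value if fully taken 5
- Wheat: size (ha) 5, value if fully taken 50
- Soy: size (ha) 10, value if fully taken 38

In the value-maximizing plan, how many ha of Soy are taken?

2

Rank by value-to-size ratio: Wheat 50/5≈10, Soy 38/10≈3.8, Sorghum 51/25≈2.04, Barley 32/30≈1.07, Maize 5/6≈0.833, Oats 13/28≈0.464, Rice 12/29≈0.414.
All 5 ha of Wheat fit (value 50) → 2 remain.
2 ha left: a 2/10 share of Soy gives 38×2/10 = 7.6.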